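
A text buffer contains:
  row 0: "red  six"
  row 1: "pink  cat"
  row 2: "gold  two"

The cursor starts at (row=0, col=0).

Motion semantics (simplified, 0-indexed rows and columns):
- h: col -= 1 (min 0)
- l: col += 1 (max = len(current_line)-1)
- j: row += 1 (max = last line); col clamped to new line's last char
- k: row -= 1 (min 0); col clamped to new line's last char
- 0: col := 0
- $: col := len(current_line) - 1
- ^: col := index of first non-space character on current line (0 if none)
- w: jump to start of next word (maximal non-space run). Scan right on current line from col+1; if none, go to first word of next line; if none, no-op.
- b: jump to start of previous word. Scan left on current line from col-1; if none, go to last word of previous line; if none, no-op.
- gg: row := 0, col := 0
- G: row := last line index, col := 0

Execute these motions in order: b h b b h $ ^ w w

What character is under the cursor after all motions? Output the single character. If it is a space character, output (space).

Answer: p

Derivation:
After 1 (b): row=0 col=0 char='r'
After 2 (h): row=0 col=0 char='r'
After 3 (b): row=0 col=0 char='r'
After 4 (b): row=0 col=0 char='r'
After 5 (h): row=0 col=0 char='r'
After 6 ($): row=0 col=7 char='x'
After 7 (^): row=0 col=0 char='r'
After 8 (w): row=0 col=5 char='s'
After 9 (w): row=1 col=0 char='p'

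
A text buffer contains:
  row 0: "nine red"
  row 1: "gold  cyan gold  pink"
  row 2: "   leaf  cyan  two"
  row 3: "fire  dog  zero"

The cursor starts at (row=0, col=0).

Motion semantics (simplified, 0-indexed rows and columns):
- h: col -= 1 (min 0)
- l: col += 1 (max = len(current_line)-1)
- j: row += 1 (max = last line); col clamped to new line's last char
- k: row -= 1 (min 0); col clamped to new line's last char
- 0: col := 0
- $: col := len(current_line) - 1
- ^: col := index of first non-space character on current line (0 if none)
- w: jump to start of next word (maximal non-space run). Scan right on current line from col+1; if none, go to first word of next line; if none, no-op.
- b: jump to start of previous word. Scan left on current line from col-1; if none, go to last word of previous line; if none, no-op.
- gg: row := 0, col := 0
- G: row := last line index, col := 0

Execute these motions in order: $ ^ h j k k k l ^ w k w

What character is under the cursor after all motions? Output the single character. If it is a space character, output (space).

After 1 ($): row=0 col=7 char='d'
After 2 (^): row=0 col=0 char='n'
After 3 (h): row=0 col=0 char='n'
After 4 (j): row=1 col=0 char='g'
After 5 (k): row=0 col=0 char='n'
After 6 (k): row=0 col=0 char='n'
After 7 (k): row=0 col=0 char='n'
After 8 (l): row=0 col=1 char='i'
After 9 (^): row=0 col=0 char='n'
After 10 (w): row=0 col=5 char='r'
After 11 (k): row=0 col=5 char='r'
After 12 (w): row=1 col=0 char='g'

Answer: g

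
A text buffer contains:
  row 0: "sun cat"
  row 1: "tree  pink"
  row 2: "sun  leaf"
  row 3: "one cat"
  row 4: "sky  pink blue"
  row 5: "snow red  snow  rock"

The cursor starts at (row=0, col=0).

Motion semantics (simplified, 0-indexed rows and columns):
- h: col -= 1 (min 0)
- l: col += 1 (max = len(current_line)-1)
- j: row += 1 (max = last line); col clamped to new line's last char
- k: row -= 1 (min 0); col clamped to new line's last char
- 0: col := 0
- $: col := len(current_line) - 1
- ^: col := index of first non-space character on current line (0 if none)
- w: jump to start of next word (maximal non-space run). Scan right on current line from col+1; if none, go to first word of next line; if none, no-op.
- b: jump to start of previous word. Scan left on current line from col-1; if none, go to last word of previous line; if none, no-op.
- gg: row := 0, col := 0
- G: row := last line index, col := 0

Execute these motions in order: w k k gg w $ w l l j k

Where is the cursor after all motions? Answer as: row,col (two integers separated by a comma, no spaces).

After 1 (w): row=0 col=4 char='c'
After 2 (k): row=0 col=4 char='c'
After 3 (k): row=0 col=4 char='c'
After 4 (gg): row=0 col=0 char='s'
After 5 (w): row=0 col=4 char='c'
After 6 ($): row=0 col=6 char='t'
After 7 (w): row=1 col=0 char='t'
After 8 (l): row=1 col=1 char='r'
After 9 (l): row=1 col=2 char='e'
After 10 (j): row=2 col=2 char='n'
After 11 (k): row=1 col=2 char='e'

Answer: 1,2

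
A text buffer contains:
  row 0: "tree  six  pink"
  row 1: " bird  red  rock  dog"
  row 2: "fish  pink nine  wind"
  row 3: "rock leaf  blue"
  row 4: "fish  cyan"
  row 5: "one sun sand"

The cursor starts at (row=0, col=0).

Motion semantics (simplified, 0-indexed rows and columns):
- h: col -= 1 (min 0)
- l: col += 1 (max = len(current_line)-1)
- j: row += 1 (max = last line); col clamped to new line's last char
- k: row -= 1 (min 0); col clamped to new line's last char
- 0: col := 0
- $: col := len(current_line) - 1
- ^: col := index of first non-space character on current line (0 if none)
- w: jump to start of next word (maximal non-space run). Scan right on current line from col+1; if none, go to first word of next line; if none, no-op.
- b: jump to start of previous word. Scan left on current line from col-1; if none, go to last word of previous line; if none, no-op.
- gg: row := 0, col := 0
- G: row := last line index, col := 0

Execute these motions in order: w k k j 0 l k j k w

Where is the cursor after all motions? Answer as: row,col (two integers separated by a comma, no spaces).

Answer: 0,6

Derivation:
After 1 (w): row=0 col=6 char='s'
After 2 (k): row=0 col=6 char='s'
After 3 (k): row=0 col=6 char='s'
After 4 (j): row=1 col=6 char='_'
After 5 (0): row=1 col=0 char='_'
After 6 (l): row=1 col=1 char='b'
After 7 (k): row=0 col=1 char='r'
After 8 (j): row=1 col=1 char='b'
After 9 (k): row=0 col=1 char='r'
After 10 (w): row=0 col=6 char='s'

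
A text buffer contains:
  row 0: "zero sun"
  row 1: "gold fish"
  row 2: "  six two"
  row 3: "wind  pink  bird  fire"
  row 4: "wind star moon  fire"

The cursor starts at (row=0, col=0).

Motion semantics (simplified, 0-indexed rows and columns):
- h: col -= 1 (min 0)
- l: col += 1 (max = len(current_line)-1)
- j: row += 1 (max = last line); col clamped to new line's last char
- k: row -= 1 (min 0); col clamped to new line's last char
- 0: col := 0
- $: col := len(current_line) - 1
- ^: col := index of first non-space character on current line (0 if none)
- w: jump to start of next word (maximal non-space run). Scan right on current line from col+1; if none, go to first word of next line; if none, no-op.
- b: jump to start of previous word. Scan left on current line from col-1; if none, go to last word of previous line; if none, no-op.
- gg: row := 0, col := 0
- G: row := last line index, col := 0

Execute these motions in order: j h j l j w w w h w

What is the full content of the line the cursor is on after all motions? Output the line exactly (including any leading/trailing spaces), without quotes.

After 1 (j): row=1 col=0 char='g'
After 2 (h): row=1 col=0 char='g'
After 3 (j): row=2 col=0 char='_'
After 4 (l): row=2 col=1 char='_'
After 5 (j): row=3 col=1 char='i'
After 6 (w): row=3 col=6 char='p'
After 7 (w): row=3 col=12 char='b'
After 8 (w): row=3 col=18 char='f'
After 9 (h): row=3 col=17 char='_'
After 10 (w): row=3 col=18 char='f'

Answer: wind  pink  bird  fire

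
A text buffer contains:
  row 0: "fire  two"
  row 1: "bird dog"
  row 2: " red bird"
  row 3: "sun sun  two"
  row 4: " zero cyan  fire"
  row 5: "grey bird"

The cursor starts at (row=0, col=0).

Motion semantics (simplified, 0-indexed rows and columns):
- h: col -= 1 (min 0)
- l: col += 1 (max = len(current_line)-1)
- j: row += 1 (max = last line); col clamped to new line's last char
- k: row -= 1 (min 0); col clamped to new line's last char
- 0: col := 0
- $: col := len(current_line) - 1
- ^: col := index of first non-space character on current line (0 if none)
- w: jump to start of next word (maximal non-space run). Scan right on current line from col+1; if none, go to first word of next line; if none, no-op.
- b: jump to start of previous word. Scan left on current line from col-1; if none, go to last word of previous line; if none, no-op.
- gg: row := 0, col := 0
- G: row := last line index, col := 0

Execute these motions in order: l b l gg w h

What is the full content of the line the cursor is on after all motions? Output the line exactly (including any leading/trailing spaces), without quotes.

After 1 (l): row=0 col=1 char='i'
After 2 (b): row=0 col=0 char='f'
After 3 (l): row=0 col=1 char='i'
After 4 (gg): row=0 col=0 char='f'
After 5 (w): row=0 col=6 char='t'
After 6 (h): row=0 col=5 char='_'

Answer: fire  two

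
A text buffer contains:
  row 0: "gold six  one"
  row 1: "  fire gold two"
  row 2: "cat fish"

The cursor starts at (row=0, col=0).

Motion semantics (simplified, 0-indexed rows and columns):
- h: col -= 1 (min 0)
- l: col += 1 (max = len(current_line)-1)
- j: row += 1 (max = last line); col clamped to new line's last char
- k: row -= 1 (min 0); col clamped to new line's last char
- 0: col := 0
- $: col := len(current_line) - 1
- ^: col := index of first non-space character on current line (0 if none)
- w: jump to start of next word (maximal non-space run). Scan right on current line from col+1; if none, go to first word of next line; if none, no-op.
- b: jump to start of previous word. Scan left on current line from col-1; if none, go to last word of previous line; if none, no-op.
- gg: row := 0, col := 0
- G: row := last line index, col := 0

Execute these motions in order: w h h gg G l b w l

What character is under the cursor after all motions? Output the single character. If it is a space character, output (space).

Answer: i

Derivation:
After 1 (w): row=0 col=5 char='s'
After 2 (h): row=0 col=4 char='_'
After 3 (h): row=0 col=3 char='d'
After 4 (gg): row=0 col=0 char='g'
After 5 (G): row=2 col=0 char='c'
After 6 (l): row=2 col=1 char='a'
After 7 (b): row=2 col=0 char='c'
After 8 (w): row=2 col=4 char='f'
After 9 (l): row=2 col=5 char='i'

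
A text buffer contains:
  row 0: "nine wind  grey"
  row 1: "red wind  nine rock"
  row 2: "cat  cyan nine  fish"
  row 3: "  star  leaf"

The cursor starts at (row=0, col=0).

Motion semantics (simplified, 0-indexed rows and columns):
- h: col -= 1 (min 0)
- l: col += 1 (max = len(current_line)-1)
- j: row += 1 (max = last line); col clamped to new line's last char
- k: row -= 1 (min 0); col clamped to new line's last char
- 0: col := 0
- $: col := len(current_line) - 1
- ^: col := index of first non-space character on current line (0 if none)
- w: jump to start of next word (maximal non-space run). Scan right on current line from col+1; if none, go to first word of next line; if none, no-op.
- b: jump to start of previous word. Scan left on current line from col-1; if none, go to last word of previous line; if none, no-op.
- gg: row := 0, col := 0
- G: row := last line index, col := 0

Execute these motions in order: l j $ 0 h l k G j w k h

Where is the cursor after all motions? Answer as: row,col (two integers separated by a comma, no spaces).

Answer: 2,1

Derivation:
After 1 (l): row=0 col=1 char='i'
After 2 (j): row=1 col=1 char='e'
After 3 ($): row=1 col=18 char='k'
After 4 (0): row=1 col=0 char='r'
After 5 (h): row=1 col=0 char='r'
After 6 (l): row=1 col=1 char='e'
After 7 (k): row=0 col=1 char='i'
After 8 (G): row=3 col=0 char='_'
After 9 (j): row=3 col=0 char='_'
After 10 (w): row=3 col=2 char='s'
After 11 (k): row=2 col=2 char='t'
After 12 (h): row=2 col=1 char='a'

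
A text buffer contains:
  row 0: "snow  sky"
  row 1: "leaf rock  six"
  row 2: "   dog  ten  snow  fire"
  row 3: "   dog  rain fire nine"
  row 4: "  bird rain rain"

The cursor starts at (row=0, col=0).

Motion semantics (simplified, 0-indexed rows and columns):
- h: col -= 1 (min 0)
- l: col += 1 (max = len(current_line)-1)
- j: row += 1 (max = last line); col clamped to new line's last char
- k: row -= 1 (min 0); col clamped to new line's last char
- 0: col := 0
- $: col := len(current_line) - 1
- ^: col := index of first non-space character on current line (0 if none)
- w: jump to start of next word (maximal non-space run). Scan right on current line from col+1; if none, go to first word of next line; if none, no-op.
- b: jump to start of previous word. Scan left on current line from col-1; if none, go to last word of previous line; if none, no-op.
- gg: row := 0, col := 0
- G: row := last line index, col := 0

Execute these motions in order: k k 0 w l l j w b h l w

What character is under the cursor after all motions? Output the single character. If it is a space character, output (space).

After 1 (k): row=0 col=0 char='s'
After 2 (k): row=0 col=0 char='s'
After 3 (0): row=0 col=0 char='s'
After 4 (w): row=0 col=6 char='s'
After 5 (l): row=0 col=7 char='k'
After 6 (l): row=0 col=8 char='y'
After 7 (j): row=1 col=8 char='k'
After 8 (w): row=1 col=11 char='s'
After 9 (b): row=1 col=5 char='r'
After 10 (h): row=1 col=4 char='_'
After 11 (l): row=1 col=5 char='r'
After 12 (w): row=1 col=11 char='s'

Answer: s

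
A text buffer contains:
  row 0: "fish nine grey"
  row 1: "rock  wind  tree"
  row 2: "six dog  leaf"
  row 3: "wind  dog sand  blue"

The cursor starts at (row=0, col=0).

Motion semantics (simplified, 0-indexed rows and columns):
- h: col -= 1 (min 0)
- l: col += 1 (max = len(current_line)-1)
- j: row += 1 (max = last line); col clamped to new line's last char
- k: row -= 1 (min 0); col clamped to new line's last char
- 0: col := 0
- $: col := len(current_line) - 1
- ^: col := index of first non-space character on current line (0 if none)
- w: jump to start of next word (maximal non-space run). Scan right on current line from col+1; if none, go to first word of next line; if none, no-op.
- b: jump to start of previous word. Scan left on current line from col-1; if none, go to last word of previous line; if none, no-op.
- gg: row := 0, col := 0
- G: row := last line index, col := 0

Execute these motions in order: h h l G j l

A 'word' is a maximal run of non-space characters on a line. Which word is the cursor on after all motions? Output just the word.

Answer: wind

Derivation:
After 1 (h): row=0 col=0 char='f'
After 2 (h): row=0 col=0 char='f'
After 3 (l): row=0 col=1 char='i'
After 4 (G): row=3 col=0 char='w'
After 5 (j): row=3 col=0 char='w'
After 6 (l): row=3 col=1 char='i'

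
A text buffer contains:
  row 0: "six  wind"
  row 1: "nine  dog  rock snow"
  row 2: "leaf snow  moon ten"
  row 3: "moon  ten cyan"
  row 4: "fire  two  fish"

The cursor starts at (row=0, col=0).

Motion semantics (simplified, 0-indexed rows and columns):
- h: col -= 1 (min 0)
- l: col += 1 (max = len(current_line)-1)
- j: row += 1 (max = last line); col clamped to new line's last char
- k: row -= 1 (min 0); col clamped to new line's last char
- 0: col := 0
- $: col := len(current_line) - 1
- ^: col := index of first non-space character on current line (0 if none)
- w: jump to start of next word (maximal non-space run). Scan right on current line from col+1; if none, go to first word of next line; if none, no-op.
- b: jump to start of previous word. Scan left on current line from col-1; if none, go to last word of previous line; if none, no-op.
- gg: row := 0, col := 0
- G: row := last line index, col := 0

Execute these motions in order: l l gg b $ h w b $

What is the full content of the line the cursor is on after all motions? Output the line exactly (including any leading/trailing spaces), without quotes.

Answer: six  wind

Derivation:
After 1 (l): row=0 col=1 char='i'
After 2 (l): row=0 col=2 char='x'
After 3 (gg): row=0 col=0 char='s'
After 4 (b): row=0 col=0 char='s'
After 5 ($): row=0 col=8 char='d'
After 6 (h): row=0 col=7 char='n'
After 7 (w): row=1 col=0 char='n'
After 8 (b): row=0 col=5 char='w'
After 9 ($): row=0 col=8 char='d'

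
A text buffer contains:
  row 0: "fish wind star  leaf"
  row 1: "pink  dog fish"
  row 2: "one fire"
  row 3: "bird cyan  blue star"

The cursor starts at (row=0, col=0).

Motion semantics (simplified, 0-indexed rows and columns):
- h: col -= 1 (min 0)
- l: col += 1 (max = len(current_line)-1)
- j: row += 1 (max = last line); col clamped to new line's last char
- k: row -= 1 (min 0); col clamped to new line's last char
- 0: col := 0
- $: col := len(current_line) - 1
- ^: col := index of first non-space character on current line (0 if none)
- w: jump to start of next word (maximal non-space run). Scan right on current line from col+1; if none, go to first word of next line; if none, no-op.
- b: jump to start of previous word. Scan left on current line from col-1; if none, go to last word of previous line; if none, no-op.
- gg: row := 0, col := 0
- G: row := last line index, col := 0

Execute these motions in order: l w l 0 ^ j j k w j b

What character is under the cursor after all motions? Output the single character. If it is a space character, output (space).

Answer: f

Derivation:
After 1 (l): row=0 col=1 char='i'
After 2 (w): row=0 col=5 char='w'
After 3 (l): row=0 col=6 char='i'
After 4 (0): row=0 col=0 char='f'
After 5 (^): row=0 col=0 char='f'
After 6 (j): row=1 col=0 char='p'
After 7 (j): row=2 col=0 char='o'
After 8 (k): row=1 col=0 char='p'
After 9 (w): row=1 col=6 char='d'
After 10 (j): row=2 col=6 char='r'
After 11 (b): row=2 col=4 char='f'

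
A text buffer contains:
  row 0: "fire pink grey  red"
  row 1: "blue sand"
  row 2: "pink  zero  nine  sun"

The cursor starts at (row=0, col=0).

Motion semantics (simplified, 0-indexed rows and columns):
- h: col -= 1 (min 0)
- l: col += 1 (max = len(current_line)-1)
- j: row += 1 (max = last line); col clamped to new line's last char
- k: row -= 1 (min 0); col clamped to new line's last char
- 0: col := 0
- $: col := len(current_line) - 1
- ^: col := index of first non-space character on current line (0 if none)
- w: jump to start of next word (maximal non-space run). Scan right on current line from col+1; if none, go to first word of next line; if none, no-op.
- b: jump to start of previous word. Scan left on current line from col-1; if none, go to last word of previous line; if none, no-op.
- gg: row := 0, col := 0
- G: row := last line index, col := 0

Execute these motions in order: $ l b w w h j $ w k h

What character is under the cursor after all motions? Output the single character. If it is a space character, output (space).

Answer: n

Derivation:
After 1 ($): row=0 col=18 char='d'
After 2 (l): row=0 col=18 char='d'
After 3 (b): row=0 col=16 char='r'
After 4 (w): row=1 col=0 char='b'
After 5 (w): row=1 col=5 char='s'
After 6 (h): row=1 col=4 char='_'
After 7 (j): row=2 col=4 char='_'
After 8 ($): row=2 col=20 char='n'
After 9 (w): row=2 col=20 char='n'
After 10 (k): row=1 col=8 char='d'
After 11 (h): row=1 col=7 char='n'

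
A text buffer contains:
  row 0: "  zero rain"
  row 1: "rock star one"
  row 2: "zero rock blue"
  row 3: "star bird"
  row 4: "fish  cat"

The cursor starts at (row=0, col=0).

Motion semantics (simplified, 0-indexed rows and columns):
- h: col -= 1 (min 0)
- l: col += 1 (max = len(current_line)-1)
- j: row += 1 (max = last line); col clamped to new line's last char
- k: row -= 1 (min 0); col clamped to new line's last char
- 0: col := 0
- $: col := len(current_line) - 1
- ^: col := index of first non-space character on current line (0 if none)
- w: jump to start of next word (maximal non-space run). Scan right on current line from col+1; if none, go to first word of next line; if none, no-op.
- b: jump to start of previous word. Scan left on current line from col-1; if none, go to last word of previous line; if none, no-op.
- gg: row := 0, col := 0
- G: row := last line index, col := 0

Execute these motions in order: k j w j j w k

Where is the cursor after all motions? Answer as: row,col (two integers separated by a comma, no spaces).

After 1 (k): row=0 col=0 char='_'
After 2 (j): row=1 col=0 char='r'
After 3 (w): row=1 col=5 char='s'
After 4 (j): row=2 col=5 char='r'
After 5 (j): row=3 col=5 char='b'
After 6 (w): row=4 col=0 char='f'
After 7 (k): row=3 col=0 char='s'

Answer: 3,0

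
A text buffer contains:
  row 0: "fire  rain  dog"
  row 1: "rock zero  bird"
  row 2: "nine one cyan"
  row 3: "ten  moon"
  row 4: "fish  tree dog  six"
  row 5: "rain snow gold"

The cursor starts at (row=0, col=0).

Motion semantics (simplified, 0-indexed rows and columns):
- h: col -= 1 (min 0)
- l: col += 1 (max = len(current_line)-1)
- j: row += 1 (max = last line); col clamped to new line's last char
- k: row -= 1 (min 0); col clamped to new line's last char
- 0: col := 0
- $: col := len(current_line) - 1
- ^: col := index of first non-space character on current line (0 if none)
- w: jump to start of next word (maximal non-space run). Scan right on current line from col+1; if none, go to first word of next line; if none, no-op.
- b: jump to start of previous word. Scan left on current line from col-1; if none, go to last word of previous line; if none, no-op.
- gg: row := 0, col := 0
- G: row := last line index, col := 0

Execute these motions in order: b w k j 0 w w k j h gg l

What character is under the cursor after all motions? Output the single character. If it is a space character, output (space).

After 1 (b): row=0 col=0 char='f'
After 2 (w): row=0 col=6 char='r'
After 3 (k): row=0 col=6 char='r'
After 4 (j): row=1 col=6 char='e'
After 5 (0): row=1 col=0 char='r'
After 6 (w): row=1 col=5 char='z'
After 7 (w): row=1 col=11 char='b'
After 8 (k): row=0 col=11 char='_'
After 9 (j): row=1 col=11 char='b'
After 10 (h): row=1 col=10 char='_'
After 11 (gg): row=0 col=0 char='f'
After 12 (l): row=0 col=1 char='i'

Answer: i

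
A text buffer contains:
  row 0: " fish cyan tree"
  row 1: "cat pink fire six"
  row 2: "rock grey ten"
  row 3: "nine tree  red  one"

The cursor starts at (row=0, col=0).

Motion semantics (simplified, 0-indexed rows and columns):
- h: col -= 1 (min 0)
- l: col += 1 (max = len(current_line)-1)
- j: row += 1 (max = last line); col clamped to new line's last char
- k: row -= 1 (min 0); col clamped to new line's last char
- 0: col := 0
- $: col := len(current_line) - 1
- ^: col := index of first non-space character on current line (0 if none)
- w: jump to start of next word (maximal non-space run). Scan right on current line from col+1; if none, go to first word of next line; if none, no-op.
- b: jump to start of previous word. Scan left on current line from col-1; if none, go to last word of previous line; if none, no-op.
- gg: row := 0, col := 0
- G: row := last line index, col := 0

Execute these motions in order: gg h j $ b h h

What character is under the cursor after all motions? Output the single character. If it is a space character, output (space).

Answer: e

Derivation:
After 1 (gg): row=0 col=0 char='_'
After 2 (h): row=0 col=0 char='_'
After 3 (j): row=1 col=0 char='c'
After 4 ($): row=1 col=16 char='x'
After 5 (b): row=1 col=14 char='s'
After 6 (h): row=1 col=13 char='_'
After 7 (h): row=1 col=12 char='e'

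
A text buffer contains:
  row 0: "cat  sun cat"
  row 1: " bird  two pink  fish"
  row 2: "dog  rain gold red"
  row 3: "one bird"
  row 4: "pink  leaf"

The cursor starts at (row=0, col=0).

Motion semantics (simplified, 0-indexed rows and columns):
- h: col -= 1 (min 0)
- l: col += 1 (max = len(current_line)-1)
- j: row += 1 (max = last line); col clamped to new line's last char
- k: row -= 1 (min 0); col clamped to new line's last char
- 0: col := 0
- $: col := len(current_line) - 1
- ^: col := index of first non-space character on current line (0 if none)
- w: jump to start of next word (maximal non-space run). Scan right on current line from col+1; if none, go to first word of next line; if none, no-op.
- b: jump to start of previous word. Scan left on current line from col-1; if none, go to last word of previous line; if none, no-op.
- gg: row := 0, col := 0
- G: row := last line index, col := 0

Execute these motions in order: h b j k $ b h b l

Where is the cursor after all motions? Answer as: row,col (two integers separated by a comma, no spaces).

After 1 (h): row=0 col=0 char='c'
After 2 (b): row=0 col=0 char='c'
After 3 (j): row=1 col=0 char='_'
After 4 (k): row=0 col=0 char='c'
After 5 ($): row=0 col=11 char='t'
After 6 (b): row=0 col=9 char='c'
After 7 (h): row=0 col=8 char='_'
After 8 (b): row=0 col=5 char='s'
After 9 (l): row=0 col=6 char='u'

Answer: 0,6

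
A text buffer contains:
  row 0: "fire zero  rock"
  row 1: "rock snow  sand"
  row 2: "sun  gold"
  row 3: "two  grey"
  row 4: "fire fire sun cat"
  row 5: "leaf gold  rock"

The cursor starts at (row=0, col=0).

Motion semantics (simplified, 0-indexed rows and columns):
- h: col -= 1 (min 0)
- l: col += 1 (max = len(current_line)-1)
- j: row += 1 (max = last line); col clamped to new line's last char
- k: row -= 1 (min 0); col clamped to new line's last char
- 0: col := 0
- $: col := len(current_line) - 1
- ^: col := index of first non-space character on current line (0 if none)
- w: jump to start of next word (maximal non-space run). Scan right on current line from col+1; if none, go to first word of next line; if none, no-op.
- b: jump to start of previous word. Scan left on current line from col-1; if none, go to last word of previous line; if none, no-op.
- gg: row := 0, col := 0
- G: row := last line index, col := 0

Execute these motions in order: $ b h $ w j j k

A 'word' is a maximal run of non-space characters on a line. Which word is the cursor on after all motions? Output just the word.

Answer: sun

Derivation:
After 1 ($): row=0 col=14 char='k'
After 2 (b): row=0 col=11 char='r'
After 3 (h): row=0 col=10 char='_'
After 4 ($): row=0 col=14 char='k'
After 5 (w): row=1 col=0 char='r'
After 6 (j): row=2 col=0 char='s'
After 7 (j): row=3 col=0 char='t'
After 8 (k): row=2 col=0 char='s'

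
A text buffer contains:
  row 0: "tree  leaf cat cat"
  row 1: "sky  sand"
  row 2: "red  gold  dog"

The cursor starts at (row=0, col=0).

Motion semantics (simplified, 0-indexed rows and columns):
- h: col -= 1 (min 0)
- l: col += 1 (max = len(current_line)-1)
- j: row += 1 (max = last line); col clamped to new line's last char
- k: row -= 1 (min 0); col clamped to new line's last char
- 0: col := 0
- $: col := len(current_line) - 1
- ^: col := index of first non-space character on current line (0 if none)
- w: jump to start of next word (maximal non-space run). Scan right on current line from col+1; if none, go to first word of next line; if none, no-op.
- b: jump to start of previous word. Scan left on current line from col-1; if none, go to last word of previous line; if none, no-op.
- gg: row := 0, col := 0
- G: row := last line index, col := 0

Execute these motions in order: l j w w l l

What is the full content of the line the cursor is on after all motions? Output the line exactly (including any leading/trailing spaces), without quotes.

Answer: red  gold  dog

Derivation:
After 1 (l): row=0 col=1 char='r'
After 2 (j): row=1 col=1 char='k'
After 3 (w): row=1 col=5 char='s'
After 4 (w): row=2 col=0 char='r'
After 5 (l): row=2 col=1 char='e'
After 6 (l): row=2 col=2 char='d'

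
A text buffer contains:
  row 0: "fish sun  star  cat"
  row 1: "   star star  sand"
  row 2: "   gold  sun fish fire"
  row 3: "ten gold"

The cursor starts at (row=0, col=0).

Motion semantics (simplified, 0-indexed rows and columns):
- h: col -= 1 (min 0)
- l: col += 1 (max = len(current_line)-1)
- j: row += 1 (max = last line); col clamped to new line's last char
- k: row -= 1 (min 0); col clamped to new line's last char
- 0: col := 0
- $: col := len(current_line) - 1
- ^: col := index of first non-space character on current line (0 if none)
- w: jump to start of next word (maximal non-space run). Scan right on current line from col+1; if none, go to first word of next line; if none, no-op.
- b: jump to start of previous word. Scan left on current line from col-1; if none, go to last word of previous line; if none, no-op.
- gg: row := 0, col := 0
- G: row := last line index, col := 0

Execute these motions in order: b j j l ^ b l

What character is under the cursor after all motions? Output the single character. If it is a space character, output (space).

After 1 (b): row=0 col=0 char='f'
After 2 (j): row=1 col=0 char='_'
After 3 (j): row=2 col=0 char='_'
After 4 (l): row=2 col=1 char='_'
After 5 (^): row=2 col=3 char='g'
After 6 (b): row=1 col=14 char='s'
After 7 (l): row=1 col=15 char='a'

Answer: a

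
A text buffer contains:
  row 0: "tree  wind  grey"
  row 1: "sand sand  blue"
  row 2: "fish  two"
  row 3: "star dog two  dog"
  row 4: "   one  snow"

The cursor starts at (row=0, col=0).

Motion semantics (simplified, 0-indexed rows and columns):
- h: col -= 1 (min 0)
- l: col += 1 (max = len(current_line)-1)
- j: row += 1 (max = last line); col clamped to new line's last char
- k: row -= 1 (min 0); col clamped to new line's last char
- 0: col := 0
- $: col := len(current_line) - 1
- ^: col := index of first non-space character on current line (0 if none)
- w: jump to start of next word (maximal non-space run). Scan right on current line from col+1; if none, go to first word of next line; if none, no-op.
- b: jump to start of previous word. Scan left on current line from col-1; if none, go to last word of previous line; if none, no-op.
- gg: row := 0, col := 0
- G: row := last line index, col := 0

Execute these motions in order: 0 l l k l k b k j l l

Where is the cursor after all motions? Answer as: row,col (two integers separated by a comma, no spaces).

Answer: 1,2

Derivation:
After 1 (0): row=0 col=0 char='t'
After 2 (l): row=0 col=1 char='r'
After 3 (l): row=0 col=2 char='e'
After 4 (k): row=0 col=2 char='e'
After 5 (l): row=0 col=3 char='e'
After 6 (k): row=0 col=3 char='e'
After 7 (b): row=0 col=0 char='t'
After 8 (k): row=0 col=0 char='t'
After 9 (j): row=1 col=0 char='s'
After 10 (l): row=1 col=1 char='a'
After 11 (l): row=1 col=2 char='n'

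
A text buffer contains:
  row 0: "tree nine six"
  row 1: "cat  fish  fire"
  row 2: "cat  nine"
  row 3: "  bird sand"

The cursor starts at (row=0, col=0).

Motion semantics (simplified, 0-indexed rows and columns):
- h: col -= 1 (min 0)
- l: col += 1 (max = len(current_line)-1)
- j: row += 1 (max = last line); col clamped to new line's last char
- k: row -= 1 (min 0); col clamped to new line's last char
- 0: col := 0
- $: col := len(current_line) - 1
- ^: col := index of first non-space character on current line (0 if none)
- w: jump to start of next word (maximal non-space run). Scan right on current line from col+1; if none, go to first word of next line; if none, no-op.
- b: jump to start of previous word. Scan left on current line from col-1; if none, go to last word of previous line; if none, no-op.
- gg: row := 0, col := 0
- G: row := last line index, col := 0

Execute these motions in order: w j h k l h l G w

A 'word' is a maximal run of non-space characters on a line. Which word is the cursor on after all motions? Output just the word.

After 1 (w): row=0 col=5 char='n'
After 2 (j): row=1 col=5 char='f'
After 3 (h): row=1 col=4 char='_'
After 4 (k): row=0 col=4 char='_'
After 5 (l): row=0 col=5 char='n'
After 6 (h): row=0 col=4 char='_'
After 7 (l): row=0 col=5 char='n'
After 8 (G): row=3 col=0 char='_'
After 9 (w): row=3 col=2 char='b'

Answer: bird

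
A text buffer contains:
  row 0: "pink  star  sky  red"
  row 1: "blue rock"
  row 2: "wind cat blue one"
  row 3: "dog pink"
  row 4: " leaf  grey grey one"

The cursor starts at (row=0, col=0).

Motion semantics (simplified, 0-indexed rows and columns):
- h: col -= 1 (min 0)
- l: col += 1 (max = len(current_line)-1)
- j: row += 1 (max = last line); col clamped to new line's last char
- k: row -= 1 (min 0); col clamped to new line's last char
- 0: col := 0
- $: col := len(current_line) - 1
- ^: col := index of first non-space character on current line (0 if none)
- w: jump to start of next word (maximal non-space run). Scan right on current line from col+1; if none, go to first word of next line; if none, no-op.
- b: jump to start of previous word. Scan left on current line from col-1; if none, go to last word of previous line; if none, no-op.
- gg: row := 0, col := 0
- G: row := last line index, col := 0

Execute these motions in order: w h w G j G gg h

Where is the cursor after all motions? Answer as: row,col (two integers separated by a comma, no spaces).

After 1 (w): row=0 col=6 char='s'
After 2 (h): row=0 col=5 char='_'
After 3 (w): row=0 col=6 char='s'
After 4 (G): row=4 col=0 char='_'
After 5 (j): row=4 col=0 char='_'
After 6 (G): row=4 col=0 char='_'
After 7 (gg): row=0 col=0 char='p'
After 8 (h): row=0 col=0 char='p'

Answer: 0,0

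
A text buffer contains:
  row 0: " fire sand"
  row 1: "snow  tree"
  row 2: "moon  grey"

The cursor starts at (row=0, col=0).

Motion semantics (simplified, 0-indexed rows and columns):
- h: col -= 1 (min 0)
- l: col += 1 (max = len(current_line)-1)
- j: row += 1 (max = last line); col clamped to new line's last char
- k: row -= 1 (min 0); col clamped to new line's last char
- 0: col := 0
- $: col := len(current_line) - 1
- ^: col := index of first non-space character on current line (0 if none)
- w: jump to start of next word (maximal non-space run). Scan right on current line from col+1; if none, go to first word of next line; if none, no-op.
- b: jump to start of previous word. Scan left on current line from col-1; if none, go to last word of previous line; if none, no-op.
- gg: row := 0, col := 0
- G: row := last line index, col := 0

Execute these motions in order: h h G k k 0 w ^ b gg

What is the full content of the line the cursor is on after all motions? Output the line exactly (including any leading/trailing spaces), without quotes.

Answer:  fire sand

Derivation:
After 1 (h): row=0 col=0 char='_'
After 2 (h): row=0 col=0 char='_'
After 3 (G): row=2 col=0 char='m'
After 4 (k): row=1 col=0 char='s'
After 5 (k): row=0 col=0 char='_'
After 6 (0): row=0 col=0 char='_'
After 7 (w): row=0 col=1 char='f'
After 8 (^): row=0 col=1 char='f'
After 9 (b): row=0 col=1 char='f'
After 10 (gg): row=0 col=0 char='_'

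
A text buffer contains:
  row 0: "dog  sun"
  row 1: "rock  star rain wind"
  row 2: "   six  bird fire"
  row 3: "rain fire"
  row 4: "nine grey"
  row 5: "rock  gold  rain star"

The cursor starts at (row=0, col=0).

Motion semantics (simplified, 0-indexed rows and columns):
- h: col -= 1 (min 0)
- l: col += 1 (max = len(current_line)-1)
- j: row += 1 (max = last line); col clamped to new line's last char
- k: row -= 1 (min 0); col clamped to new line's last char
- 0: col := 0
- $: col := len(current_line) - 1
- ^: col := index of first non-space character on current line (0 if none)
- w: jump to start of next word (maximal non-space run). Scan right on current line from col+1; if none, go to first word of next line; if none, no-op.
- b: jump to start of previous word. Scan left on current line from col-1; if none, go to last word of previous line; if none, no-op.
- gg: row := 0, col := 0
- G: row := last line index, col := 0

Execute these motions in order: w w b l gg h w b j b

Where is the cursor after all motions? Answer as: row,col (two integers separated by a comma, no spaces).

After 1 (w): row=0 col=5 char='s'
After 2 (w): row=1 col=0 char='r'
After 3 (b): row=0 col=5 char='s'
After 4 (l): row=0 col=6 char='u'
After 5 (gg): row=0 col=0 char='d'
After 6 (h): row=0 col=0 char='d'
After 7 (w): row=0 col=5 char='s'
After 8 (b): row=0 col=0 char='d'
After 9 (j): row=1 col=0 char='r'
After 10 (b): row=0 col=5 char='s'

Answer: 0,5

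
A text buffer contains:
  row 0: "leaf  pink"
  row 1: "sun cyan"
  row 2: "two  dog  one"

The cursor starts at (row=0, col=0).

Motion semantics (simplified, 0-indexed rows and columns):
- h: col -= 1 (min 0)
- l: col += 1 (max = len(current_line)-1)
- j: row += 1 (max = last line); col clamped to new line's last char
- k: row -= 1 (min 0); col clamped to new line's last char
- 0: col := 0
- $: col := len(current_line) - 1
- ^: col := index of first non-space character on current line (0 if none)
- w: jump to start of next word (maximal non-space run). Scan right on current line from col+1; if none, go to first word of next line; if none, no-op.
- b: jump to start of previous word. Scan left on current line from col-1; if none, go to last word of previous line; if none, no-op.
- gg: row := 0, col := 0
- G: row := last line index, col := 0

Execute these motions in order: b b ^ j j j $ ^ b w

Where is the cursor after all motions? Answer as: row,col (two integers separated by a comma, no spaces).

After 1 (b): row=0 col=0 char='l'
After 2 (b): row=0 col=0 char='l'
After 3 (^): row=0 col=0 char='l'
After 4 (j): row=1 col=0 char='s'
After 5 (j): row=2 col=0 char='t'
After 6 (j): row=2 col=0 char='t'
After 7 ($): row=2 col=12 char='e'
After 8 (^): row=2 col=0 char='t'
After 9 (b): row=1 col=4 char='c'
After 10 (w): row=2 col=0 char='t'

Answer: 2,0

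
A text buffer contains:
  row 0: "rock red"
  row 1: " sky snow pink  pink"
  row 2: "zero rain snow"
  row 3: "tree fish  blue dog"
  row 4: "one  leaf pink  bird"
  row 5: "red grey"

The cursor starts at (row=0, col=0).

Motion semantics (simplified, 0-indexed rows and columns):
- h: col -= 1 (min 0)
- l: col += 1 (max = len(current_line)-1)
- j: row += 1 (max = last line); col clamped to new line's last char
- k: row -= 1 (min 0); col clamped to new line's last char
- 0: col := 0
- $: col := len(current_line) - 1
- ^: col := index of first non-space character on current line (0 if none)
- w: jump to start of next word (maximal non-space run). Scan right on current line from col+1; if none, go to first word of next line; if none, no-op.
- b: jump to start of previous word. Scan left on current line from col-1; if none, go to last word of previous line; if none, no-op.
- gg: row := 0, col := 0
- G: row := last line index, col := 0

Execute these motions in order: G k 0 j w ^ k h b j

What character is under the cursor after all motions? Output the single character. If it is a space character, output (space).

Answer: b

Derivation:
After 1 (G): row=5 col=0 char='r'
After 2 (k): row=4 col=0 char='o'
After 3 (0): row=4 col=0 char='o'
After 4 (j): row=5 col=0 char='r'
After 5 (w): row=5 col=4 char='g'
After 6 (^): row=5 col=0 char='r'
After 7 (k): row=4 col=0 char='o'
After 8 (h): row=4 col=0 char='o'
After 9 (b): row=3 col=16 char='d'
After 10 (j): row=4 col=16 char='b'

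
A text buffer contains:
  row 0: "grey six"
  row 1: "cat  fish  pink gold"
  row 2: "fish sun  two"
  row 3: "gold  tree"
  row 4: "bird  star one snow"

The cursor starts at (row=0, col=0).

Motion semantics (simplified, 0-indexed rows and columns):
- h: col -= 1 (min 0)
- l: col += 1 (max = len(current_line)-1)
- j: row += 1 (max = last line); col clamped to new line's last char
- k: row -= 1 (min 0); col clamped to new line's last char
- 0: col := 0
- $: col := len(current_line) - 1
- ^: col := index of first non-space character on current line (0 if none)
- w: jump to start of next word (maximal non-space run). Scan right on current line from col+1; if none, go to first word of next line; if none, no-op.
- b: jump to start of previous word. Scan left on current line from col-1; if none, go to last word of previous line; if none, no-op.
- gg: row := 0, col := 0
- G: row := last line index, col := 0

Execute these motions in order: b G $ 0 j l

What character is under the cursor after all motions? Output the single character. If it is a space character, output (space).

Answer: i

Derivation:
After 1 (b): row=0 col=0 char='g'
After 2 (G): row=4 col=0 char='b'
After 3 ($): row=4 col=18 char='w'
After 4 (0): row=4 col=0 char='b'
After 5 (j): row=4 col=0 char='b'
After 6 (l): row=4 col=1 char='i'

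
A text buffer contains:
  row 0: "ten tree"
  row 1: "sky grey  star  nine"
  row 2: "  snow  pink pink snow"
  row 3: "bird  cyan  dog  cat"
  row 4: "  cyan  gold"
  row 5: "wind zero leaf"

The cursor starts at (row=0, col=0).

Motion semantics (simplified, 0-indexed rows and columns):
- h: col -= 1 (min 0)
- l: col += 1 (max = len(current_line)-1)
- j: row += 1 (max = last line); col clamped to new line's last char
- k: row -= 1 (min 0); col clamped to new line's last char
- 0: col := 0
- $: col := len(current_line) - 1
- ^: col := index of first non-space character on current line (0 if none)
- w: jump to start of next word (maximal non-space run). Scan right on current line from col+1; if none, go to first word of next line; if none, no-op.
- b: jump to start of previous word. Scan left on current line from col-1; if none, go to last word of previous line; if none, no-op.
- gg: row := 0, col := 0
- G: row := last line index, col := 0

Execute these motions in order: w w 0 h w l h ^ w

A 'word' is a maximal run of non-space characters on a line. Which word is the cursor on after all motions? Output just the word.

After 1 (w): row=0 col=4 char='t'
After 2 (w): row=1 col=0 char='s'
After 3 (0): row=1 col=0 char='s'
After 4 (h): row=1 col=0 char='s'
After 5 (w): row=1 col=4 char='g'
After 6 (l): row=1 col=5 char='r'
After 7 (h): row=1 col=4 char='g'
After 8 (^): row=1 col=0 char='s'
After 9 (w): row=1 col=4 char='g'

Answer: grey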